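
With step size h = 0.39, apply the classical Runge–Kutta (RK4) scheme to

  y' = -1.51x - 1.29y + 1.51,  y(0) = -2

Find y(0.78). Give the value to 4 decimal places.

-0.3272

RK4: k1 = f(x_n, y_n); k2 = f(x_n + h/2, y_n + (h/2)·k1); k3 = f(x_n + h/2, y_n + (h/2)·k2); k4 = f(x_n + h, y_n + h·k3); y_{n+1} = y_n + (h/6)·(k1 + 2k2 + 2k3 + k4).
x=0.000000, y=-2.000000:
  k1 = f(0.000000, -2.000000) = 4.090000
  k2 = f(0.195000, -1.202450) = 2.766711
  k3 = f(0.195000, -1.460491) = 3.099584
  k4 = f(0.390000, -0.791162) = 1.941699
  y ← -2.000000 + (0.39/6)·(k1 + 2k2 + 2k3 + k4) = -0.845321
x=0.390000, y=-0.845321:
  k1 = f(0.390000, -0.845321) = 2.011564
  k2 = f(0.585000, -0.453066) = 1.211105
  k3 = f(0.585000, -0.609156) = 1.412461
  k4 = f(0.780000, -0.294462) = 0.712055
  y ← -0.845321 + (0.39/6)·(k1 + 2k2 + 2k3 + k4) = -0.327222
y(0.78) ≈ -0.3272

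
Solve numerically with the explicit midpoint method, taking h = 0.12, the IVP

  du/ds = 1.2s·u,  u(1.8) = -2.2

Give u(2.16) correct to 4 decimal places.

Midpoint: k1 = f(s_n, u_n); k2 = f(s_n + h/2, u_n + (h/2)·k1); u_{n+1} = u_n + h·k2.
s=1.800000, u=-2.200000:
  k1 = f(1.800000, -2.200000) = -4.752000
  k2 = f(1.860000, -2.485120) = -5.546788
  u ← -2.200000 + 0.12·(-5.546788) = -2.865615
s=1.920000, u=-2.865615:
  k1 = f(1.920000, -2.865615) = -6.602376
  k2 = f(1.980000, -3.261757) = -7.749935
  u ← -2.865615 + 0.12·(-7.749935) = -3.795607
s=2.040000, u=-3.795607:
  k1 = f(2.040000, -3.795607) = -9.291645
  k2 = f(2.100000, -4.353105) = -10.969826
  u ← -3.795607 + 0.12·(-10.969826) = -5.111986
u(2.16) ≈ -5.1120

-5.1120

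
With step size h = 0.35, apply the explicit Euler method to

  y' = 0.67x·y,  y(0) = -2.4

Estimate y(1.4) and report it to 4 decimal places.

-3.7677

Euler: y_{n+1} = y_n + h·f(x_n, y_n).
x=0.000000, y=-2.400000: f=0.000000 → y ← -2.400000 + 0.35·0.000000 = -2.400000
x=0.350000, y=-2.400000: f=-0.562800 → y ← -2.400000 + 0.35·(-0.562800) = -2.596980
x=0.700000, y=-2.596980: f=-1.217984 → y ← -2.596980 + 0.35·(-1.217984) = -3.023274
x=1.050000, y=-3.023274: f=-2.126873 → y ← -3.023274 + 0.35·(-2.126873) = -3.767680
y(1.4) ≈ -3.7677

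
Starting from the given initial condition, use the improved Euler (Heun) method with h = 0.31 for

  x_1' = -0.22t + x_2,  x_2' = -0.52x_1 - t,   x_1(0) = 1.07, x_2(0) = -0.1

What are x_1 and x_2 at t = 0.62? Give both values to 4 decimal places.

0.8315, -0.6140

Heun on (x_1,x_2): k1 = f(t_n, state_n); k2 = f(t_n + h, state_n + h·k1); state_{n+1} = state_n + (h/2)·(k1 + k2).
0.000000: (1.070000, -0.100000)
  k1 = (-0.100000, -0.556400)
  predictor → (1.039000, -0.272484)
  k2 = (-0.340684, -0.850280)
  → (1.001694, -0.318035)
0.310000: (1.001694, -0.318035)
  k1 = (-0.386235, -0.830881)
  predictor → (0.881961, -0.575608)
  k2 = (-0.712008, -1.078620)
  → (0.831466, -0.614008)
(x_1(0.62), x_2(0.62)) ≈ (0.8315, -0.6140)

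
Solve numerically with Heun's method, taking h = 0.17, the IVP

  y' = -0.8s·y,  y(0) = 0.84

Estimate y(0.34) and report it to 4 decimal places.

Heun: k1 = f(s_n, y_n); k2 = f(s_n + h, y_n + h·k1); y_{n+1} = y_n + (h/2)·(k1 + k2).
s=0.000000, y=0.840000:
  k1 = f(0.000000, 0.840000) = 0.000000
  k2 = f(0.170000, 0.840000) = -0.114240
  y ← 0.840000 + (0.17/2)·(0.000000 + (-0.114240)) = 0.830290
s=0.170000, y=0.830290:
  k1 = f(0.170000, 0.830290) = -0.112919
  k2 = f(0.340000, 0.811093) = -0.220617
  y ← 0.830290 + (0.17/2)·(-0.112919 + (-0.220617)) = 0.801939
y(0.34) ≈ 0.8019

0.8019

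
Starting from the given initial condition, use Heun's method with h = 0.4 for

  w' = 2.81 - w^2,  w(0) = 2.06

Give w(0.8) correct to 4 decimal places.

Heun: k1 = f(t_n, w_n); k2 = f(t_n + h, w_n + h·k1); w_{n+1} = w_n + (h/2)·(k1 + k2).
t=0.000000, w=2.060000:
  k1 = f(0.000000, 2.060000) = -1.433600
  k2 = f(0.400000, 1.486560) = 0.600139
  w ← 2.060000 + (0.4/2)·(-1.433600 + 0.600139) = 1.893308
t=0.400000, w=1.893308:
  k1 = f(0.400000, 1.893308) = -0.774615
  k2 = f(0.800000, 1.583462) = 0.302648
  w ← 1.893308 + (0.4/2)·(-0.774615 + 0.302648) = 1.798915
w(0.8) ≈ 1.7989

1.7989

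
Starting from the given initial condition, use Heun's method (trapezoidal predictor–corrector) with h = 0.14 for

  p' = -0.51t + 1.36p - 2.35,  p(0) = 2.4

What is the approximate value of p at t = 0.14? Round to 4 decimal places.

Heun: k1 = f(t_n, p_n); k2 = f(t_n + h, p_n + h·k1); p_{n+1} = p_n + (h/2)·(k1 + k2).
t=0.000000, p=2.400000:
  k1 = f(0.000000, 2.400000) = 0.914000
  k2 = f(0.140000, 2.527960) = 1.016626
  p ← 2.400000 + (0.14/2)·(0.914000 + 1.016626) = 2.535144
p(0.14) ≈ 2.5351

2.5351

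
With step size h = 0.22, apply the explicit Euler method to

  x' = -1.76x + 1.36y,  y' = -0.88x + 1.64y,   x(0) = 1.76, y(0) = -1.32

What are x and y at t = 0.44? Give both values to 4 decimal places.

Euler on (x,y): x_{n+1} = x_n + h·x', y_{n+1} = y_n + h·y'.
0.000000: (1.760000, -1.320000); f=(-4.892800, -3.713600) → (0.683584, -2.136992)
0.220000: (0.683584, -2.136992); f=(-4.109417, -4.106221) → (-0.220488, -3.040361)
(x(0.44), y(0.44)) ≈ (-0.2205, -3.0404)

-0.2205, -3.0404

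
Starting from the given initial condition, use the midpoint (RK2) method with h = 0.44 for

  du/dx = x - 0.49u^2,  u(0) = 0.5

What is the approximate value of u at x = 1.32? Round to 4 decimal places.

Midpoint: k1 = f(x_n, u_n); k2 = f(x_n + h/2, u_n + (h/2)·k1); u_{n+1} = u_n + h·k2.
x=0.000000, u=0.500000:
  k1 = f(0.000000, 0.500000) = -0.122500
  k2 = f(0.220000, 0.473050) = 0.110350
  u ← 0.500000 + 0.44·0.110350 = 0.548554
x=0.440000, u=0.548554:
  k1 = f(0.440000, 0.548554) = 0.292553
  k2 = f(0.660000, 0.612916) = 0.475924
  u ← 0.548554 + 0.44·0.475924 = 0.757960
x=0.880000, u=0.757960:
  k1 = f(0.880000, 0.757960) = 0.598493
  k2 = f(1.100000, 0.889629) = 0.712195
  u ← 0.757960 + 0.44·0.712195 = 1.071326
u(1.32) ≈ 1.0713

1.0713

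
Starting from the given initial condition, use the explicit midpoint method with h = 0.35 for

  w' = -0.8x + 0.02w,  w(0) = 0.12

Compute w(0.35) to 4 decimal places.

Midpoint: k1 = f(x_n, w_n); k2 = f(x_n + h/2, w_n + (h/2)·k1); w_{n+1} = w_n + h·k2.
x=0.000000, w=0.120000:
  k1 = f(0.000000, 0.120000) = 0.002400
  k2 = f(0.175000, 0.120420) = -0.137592
  w ← 0.120000 + 0.35·(-0.137592) = 0.071843
w(0.35) ≈ 0.0718

0.0718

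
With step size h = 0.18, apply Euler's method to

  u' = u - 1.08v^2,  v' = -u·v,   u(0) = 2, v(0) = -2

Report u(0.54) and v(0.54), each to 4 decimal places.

1.6646, -0.6602

Euler on (u,v): u_{n+1} = u_n + h·u', v_{n+1} = v_n + h·v'.
0.000000: (2.000000, -2.000000); f=(-2.320000, 4.000000) → (1.582400, -1.280000)
0.180000: (1.582400, -1.280000); f=(-0.187072, 2.025472) → (1.548727, -0.915415)
0.360000: (1.548727, -0.915415); f=(0.643704, 1.417728) → (1.664594, -0.660224)
(u(0.54), v(0.54)) ≈ (1.6646, -0.6602)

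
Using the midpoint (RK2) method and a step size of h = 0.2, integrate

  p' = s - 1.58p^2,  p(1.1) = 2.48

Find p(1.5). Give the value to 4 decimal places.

Midpoint: k1 = f(s_n, p_n); k2 = f(s_n + h/2, p_n + (h/2)·k1); p_{n+1} = p_n + h·k2.
s=1.100000, p=2.480000:
  k1 = f(1.100000, 2.480000) = -8.617632
  k2 = f(1.200000, 1.618237) = -2.937531
  p ← 2.480000 + 0.2·(-2.937531) = 1.892494
s=1.300000, p=1.892494:
  k1 = f(1.300000, 1.892494) = -4.358822
  k2 = f(1.400000, 1.456612) = -1.952314
  p ← 1.892494 + 0.2·(-1.952314) = 1.502031
p(1.5) ≈ 1.5020

1.5020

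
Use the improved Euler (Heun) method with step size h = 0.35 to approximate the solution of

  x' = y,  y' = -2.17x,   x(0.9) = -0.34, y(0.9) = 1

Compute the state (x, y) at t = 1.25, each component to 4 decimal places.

Heun on (x,y): k1 = f(t_n, state_n); k2 = f(t_n + h, state_n + h·k1); state_{n+1} = state_n + (h/2)·(k1 + k2).
0.900000: (-0.340000, 1.000000)
  k1 = (1.000000, 0.737800)
  predictor → (0.010000, 1.258230)
  k2 = (1.258230, -0.021700)
  → (0.055190, 1.125317)
(x(1.25), y(1.25)) ≈ (0.0552, 1.1253)

0.0552, 1.1253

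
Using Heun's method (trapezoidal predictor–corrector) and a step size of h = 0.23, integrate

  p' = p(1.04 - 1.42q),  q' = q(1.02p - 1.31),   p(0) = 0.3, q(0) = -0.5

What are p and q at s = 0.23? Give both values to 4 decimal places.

Heun on (p,q): k1 = f(s_n, state_n); k2 = f(s_n + h, state_n + h·k1); state_{n+1} = state_n + (h/2)·(k1 + k2).
0.000000: (0.300000, -0.500000)
  k1 = (0.525000, 0.502000)
  predictor → (0.420750, -0.384540)
  k2 = (0.667329, 0.338716)
  → (0.437118, -0.403318)
(p(0.23), q(0.23)) ≈ (0.4371, -0.4033)

0.4371, -0.4033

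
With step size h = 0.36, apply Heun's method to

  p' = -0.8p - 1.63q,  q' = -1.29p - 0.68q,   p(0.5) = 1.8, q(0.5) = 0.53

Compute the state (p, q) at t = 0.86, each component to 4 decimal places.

1.3734, -0.1249

Heun on (p,q): k1 = f(t_n, state_n); k2 = f(t_n + h, state_n + h·k1); state_{n+1} = state_n + (h/2)·(k1 + k2).
0.500000: (1.800000, 0.530000)
  k1 = (-2.303900, -2.682400)
  predictor → (0.970596, -0.435664)
  k2 = (-0.066344, -0.955817)
  → (1.373356, -0.124879)
(p(0.86), q(0.86)) ≈ (1.3734, -0.1249)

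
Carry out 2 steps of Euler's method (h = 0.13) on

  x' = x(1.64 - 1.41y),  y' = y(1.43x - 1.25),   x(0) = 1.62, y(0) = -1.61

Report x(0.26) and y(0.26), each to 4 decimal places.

3.7855, -2.3681

Euler on (x,y): x_{n+1} = x_n + h·x', y_{n+1} = y_n + h·y'.
0.000000: (1.620000, -1.610000); f=(6.334362, -1.717226) → (2.443467, -1.833239)
0.130000: (2.443467, -1.833239); f=(10.323325, -4.114079) → (3.785499, -2.368070)
(x(0.26), y(0.26)) ≈ (3.7855, -2.3681)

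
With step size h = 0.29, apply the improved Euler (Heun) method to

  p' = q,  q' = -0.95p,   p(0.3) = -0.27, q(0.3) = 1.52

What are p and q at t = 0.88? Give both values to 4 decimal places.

Heun on (p,q): k1 = f(t_n, state_n); k2 = f(t_n + h, state_n + h·k1); state_{n+1} = state_n + (h/2)·(k1 + k2).
0.300000: (-0.270000, 1.520000)
  k1 = (1.520000, 0.256500)
  predictor → (0.170800, 1.594385)
  k2 = (1.594385, -0.162260)
  → (0.181586, 1.533665)
0.590000: (0.181586, 1.533665)
  k1 = (1.533665, -0.172507)
  predictor → (0.626349, 1.483638)
  k2 = (1.483638, -0.595031)
  → (0.619095, 1.422372)
(p(0.88), q(0.88)) ≈ (0.6191, 1.4224)

0.6191, 1.4224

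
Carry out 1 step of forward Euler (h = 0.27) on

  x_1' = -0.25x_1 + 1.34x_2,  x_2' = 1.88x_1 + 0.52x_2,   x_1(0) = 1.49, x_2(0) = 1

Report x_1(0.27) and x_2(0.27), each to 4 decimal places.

Euler on (x_1,x_2): x_1_{n+1} = x_1_n + h·x_1', x_2_{n+1} = x_2_n + h·x_2'.
0.000000: (1.490000, 1.000000); f=(0.967500, 3.321200) → (1.751225, 1.896724)
(x_1(0.27), x_2(0.27)) ≈ (1.7512, 1.8967)

1.7512, 1.8967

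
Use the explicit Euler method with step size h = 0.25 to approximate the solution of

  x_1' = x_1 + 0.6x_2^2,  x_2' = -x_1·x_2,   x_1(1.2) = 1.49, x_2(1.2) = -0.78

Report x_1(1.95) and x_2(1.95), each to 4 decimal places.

3.1071, -0.0953

Euler on (x_1,x_2): x_1_{n+1} = x_1_n + h·x_1', x_2_{n+1} = x_2_n + h·x_2'.
1.200000: (1.490000, -0.780000); f=(1.855040, 1.162200) → (1.953760, -0.489450)
1.450000: (1.953760, -0.489450); f=(2.097497, 0.956268) → (2.478134, -0.250383)
1.700000: (2.478134, -0.250383); f=(2.515749, 0.620483) → (3.107071, -0.095262)
(x_1(1.95), x_2(1.95)) ≈ (3.1071, -0.0953)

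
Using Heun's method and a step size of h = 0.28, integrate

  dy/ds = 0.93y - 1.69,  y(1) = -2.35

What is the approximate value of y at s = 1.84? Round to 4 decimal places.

Heun: k1 = f(s_n, y_n); k2 = f(s_n + h, y_n + h·k1); y_{n+1} = y_n + (h/2)·(k1 + k2).
s=1.000000, y=-2.350000:
  k1 = f(1.000000, -2.350000) = -3.875500
  k2 = f(1.280000, -3.435140) = -4.884680
  y ← -2.350000 + (0.28/2)·(-3.875500 + (-4.884680)) = -3.576425
s=1.280000, y=-3.576425:
  k1 = f(1.280000, -3.576425) = -5.016075
  k2 = f(1.560000, -4.980926) = -6.322262
  y ← -3.576425 + (0.28/2)·(-5.016075 + (-6.322262)) = -5.163792
s=1.560000, y=-5.163792:
  k1 = f(1.560000, -5.163792) = -6.492327
  k2 = f(1.840000, -6.981644) = -8.182929
  y ← -5.163792 + (0.28/2)·(-6.492327 + (-8.182929)) = -7.218328
y(1.84) ≈ -7.2183

-7.2183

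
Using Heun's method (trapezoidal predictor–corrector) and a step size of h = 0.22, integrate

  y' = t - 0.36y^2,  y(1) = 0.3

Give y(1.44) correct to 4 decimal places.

Heun: k1 = f(t_n, y_n); k2 = f(t_n + h, y_n + h·k1); y_{n+1} = y_n + (h/2)·(k1 + k2).
t=1.000000, y=0.300000:
  k1 = f(1.000000, 0.300000) = 0.967600
  k2 = f(1.220000, 0.512872) = 1.125306
  y ← 0.300000 + (0.22/2)·(0.967600 + 1.125306) = 0.530220
t=1.220000, y=0.530220:
  k1 = f(1.220000, 0.530220) = 1.118792
  k2 = f(1.440000, 0.776354) = 1.223019
  y ← 0.530220 + (0.22/2)·(1.118792 + 1.223019) = 0.787819
y(1.44) ≈ 0.7878

0.7878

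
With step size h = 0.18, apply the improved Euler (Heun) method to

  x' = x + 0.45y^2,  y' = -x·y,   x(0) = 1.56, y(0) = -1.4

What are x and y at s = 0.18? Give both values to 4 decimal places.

2.0008, -1.0222

Heun on (x,y): k1 = f(s_n, state_n); k2 = f(s_n + h, state_n + h·k1); state_{n+1} = state_n + (h/2)·(k1 + k2).
0.000000: (1.560000, -1.400000)
  k1 = (2.442000, 2.184000)
  predictor → (1.999560, -1.006880)
  k2 = (2.455773, 2.013317)
  → (2.000800, -1.022241)
(x(0.18), y(0.18)) ≈ (2.0008, -1.0222)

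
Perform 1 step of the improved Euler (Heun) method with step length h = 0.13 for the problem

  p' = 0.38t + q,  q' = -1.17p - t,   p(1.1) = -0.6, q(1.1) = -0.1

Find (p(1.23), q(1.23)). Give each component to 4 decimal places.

Heun on (p,q): k1 = f(t_n, state_n); k2 = f(t_n + h, state_n + h·k1); state_{n+1} = state_n + (h/2)·(k1 + k2).
1.100000: (-0.600000, -0.100000)
  k1 = (0.318000, -0.398000)
  predictor → (-0.558660, -0.151740)
  k2 = (0.315660, -0.576368)
  → (-0.558812, -0.163334)
(p(1.23), q(1.23)) ≈ (-0.5588, -0.1633)

-0.5588, -0.1633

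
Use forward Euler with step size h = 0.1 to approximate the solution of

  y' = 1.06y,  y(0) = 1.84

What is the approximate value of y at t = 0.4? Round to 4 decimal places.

2.7532

Euler: y_{n+1} = y_n + h·f(t_n, y_n).
t=0.000000, y=1.840000: f=1.950400 → y ← 1.840000 + 0.1·1.950400 = 2.035040
t=0.100000, y=2.035040: f=2.157142 → y ← 2.035040 + 0.1·2.157142 = 2.250754
t=0.200000, y=2.250754: f=2.385799 → y ← 2.250754 + 0.1·2.385799 = 2.489334
t=0.300000, y=2.489334: f=2.638694 → y ← 2.489334 + 0.1·2.638694 = 2.753204
y(0.4) ≈ 2.7532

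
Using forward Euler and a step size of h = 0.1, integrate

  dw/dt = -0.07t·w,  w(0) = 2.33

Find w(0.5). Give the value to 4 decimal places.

Euler: w_{n+1} = w_n + h·f(t_n, w_n).
t=0.000000, w=2.330000: f=0.000000 → w ← 2.330000 + 0.1·0.000000 = 2.330000
t=0.100000, w=2.330000: f=-0.016310 → w ← 2.330000 + 0.1·(-0.016310) = 2.328369
t=0.200000, w=2.328369: f=-0.032597 → w ← 2.328369 + 0.1·(-0.032597) = 2.325109
t=0.300000, w=2.325109: f=-0.048827 → w ← 2.325109 + 0.1·(-0.048827) = 2.320227
t=0.400000, w=2.320227: f=-0.064966 → w ← 2.320227 + 0.1·(-0.064966) = 2.313730
w(0.5) ≈ 2.3137

2.3137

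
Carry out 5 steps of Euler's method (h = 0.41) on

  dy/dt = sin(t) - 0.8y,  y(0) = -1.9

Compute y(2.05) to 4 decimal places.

0.5933

Euler: y_{n+1} = y_n + h·f(t_n, y_n).
t=0.000000, y=-1.900000: f=1.520000 → y ← -1.900000 + 0.41·1.520000 = -1.276800
t=0.410000, y=-1.276800: f=1.420049 → y ← -1.276800 + 0.41·1.420049 = -0.694580
t=0.820000, y=-0.694580: f=1.286810 → y ← -0.694580 + 0.41·1.286810 = -0.166988
t=1.230000, y=-0.166988: f=1.076079 → y ← -0.166988 + 0.41·1.076079 = 0.274205
t=1.640000, y=0.274205: f=0.778243 → y ← 0.274205 + 0.41·0.778243 = 0.593284
y(2.05) ≈ 0.5933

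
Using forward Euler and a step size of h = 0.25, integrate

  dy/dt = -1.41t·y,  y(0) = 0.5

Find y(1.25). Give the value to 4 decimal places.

0.1789

Euler: y_{n+1} = y_n + h·f(t_n, y_n).
t=0.000000, y=0.500000: f=0.000000 → y ← 0.500000 + 0.25·0.000000 = 0.500000
t=0.250000, y=0.500000: f=-0.176250 → y ← 0.500000 + 0.25·(-0.176250) = 0.455937
t=0.500000, y=0.455937: f=-0.321436 → y ← 0.455937 + 0.25·(-0.321436) = 0.375579
t=0.750000, y=0.375579: f=-0.397174 → y ← 0.375579 + 0.25·(-0.397174) = 0.276285
t=1.000000, y=0.276285: f=-0.389562 → y ← 0.276285 + 0.25·(-0.389562) = 0.178895
y(1.25) ≈ 0.1789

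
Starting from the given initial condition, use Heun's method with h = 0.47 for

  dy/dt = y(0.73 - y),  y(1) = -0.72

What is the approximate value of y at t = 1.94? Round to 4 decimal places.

-5.1425

Heun: k1 = f(t_n, y_n); k2 = f(t_n + h, y_n + h·k1); y_{n+1} = y_n + (h/2)·(k1 + k2).
t=1.000000, y=-0.720000:
  k1 = f(1.000000, -0.720000) = -1.044000
  k2 = f(1.470000, -1.210680) = -2.349542
  y ← -0.720000 + (0.47/2)·(-1.044000 + (-2.349542)) = -1.517482
t=1.470000, y=-1.517482:
  k1 = f(1.470000, -1.517482) = -3.410515
  k2 = f(1.940000, -3.120425) = -12.014960
  y ← -1.517482 + (0.47/2)·(-3.410515 + (-12.014960)) = -5.142469
y(1.94) ≈ -5.1425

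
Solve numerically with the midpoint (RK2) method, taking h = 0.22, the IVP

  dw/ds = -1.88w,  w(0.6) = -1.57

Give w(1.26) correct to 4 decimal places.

Midpoint: k1 = f(s_n, w_n); k2 = f(s_n + h/2, w_n + (h/2)·k1); w_{n+1} = w_n + h·k2.
s=0.600000, w=-1.570000:
  k1 = f(0.600000, -1.570000) = 2.951600
  k2 = f(0.710000, -1.245324) = 2.341209
  w ← -1.570000 + 0.22·2.341209 = -1.054934
s=0.820000, w=-1.054934:
  k1 = f(0.820000, -1.054934) = 1.983276
  k2 = f(0.930000, -0.836774) = 1.573134
  w ← -1.054934 + 0.22·1.573134 = -0.708844
s=1.040000, w=-0.708844:
  k1 = f(1.040000, -0.708844) = 1.332627
  k2 = f(1.150000, -0.562255) = 1.057040
  w ← -0.708844 + 0.22·1.057040 = -0.476296
w(1.26) ≈ -0.4763

-0.4763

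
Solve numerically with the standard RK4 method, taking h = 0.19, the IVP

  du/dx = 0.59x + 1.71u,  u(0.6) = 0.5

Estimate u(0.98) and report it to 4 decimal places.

1.2005

RK4: k1 = f(x_n, u_n); k2 = f(x_n + h/2, u_n + (h/2)·k1); k3 = f(x_n + h/2, u_n + (h/2)·k2); k4 = f(x_n + h, u_n + h·k3); u_{n+1} = u_n + (h/6)·(k1 + 2k2 + 2k3 + k4).
x=0.600000, u=0.500000:
  k1 = f(0.600000, 0.500000) = 1.209000
  k2 = f(0.695000, 0.614855) = 1.461452
  k3 = f(0.695000, 0.638838) = 1.502463
  k4 = f(0.790000, 0.785468) = 1.809250
  u ← 0.500000 + (0.19/6)·(k1 + 2k2 + 2k3 + k4) = 0.783293
x=0.790000, u=0.783293:
  k1 = f(0.790000, 0.783293) = 1.805530
  k2 = f(0.885000, 0.954818) = 2.154889
  k3 = f(0.885000, 0.988007) = 2.211642
  k4 = f(0.980000, 1.203504) = 2.636193
  u ← 0.783293 + (0.19/6)·(k1 + 2k2 + 2k3 + k4) = 1.200494
u(0.98) ≈ 1.2005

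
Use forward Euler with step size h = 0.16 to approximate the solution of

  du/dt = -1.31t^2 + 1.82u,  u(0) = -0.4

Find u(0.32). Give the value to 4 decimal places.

-0.6722

Euler: u_{n+1} = u_n + h·f(t_n, u_n).
t=0.000000, u=-0.400000: f=-0.728000 → u ← -0.400000 + 0.16·(-0.728000) = -0.516480
t=0.160000, u=-0.516480: f=-0.973530 → u ← -0.516480 + 0.16·(-0.973530) = -0.672245
u(0.32) ≈ -0.6722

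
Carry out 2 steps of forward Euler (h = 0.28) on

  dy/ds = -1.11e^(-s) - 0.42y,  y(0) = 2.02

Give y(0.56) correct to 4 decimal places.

1.0637

Euler: y_{n+1} = y_n + h·f(s_n, y_n).
s=0.000000, y=2.020000: f=-1.958400 → y ← 2.020000 + 0.28·(-1.958400) = 1.471648
s=0.280000, y=1.471648: f=-1.457012 → y ← 1.471648 + 0.28·(-1.457012) = 1.063685
y(0.56) ≈ 1.0637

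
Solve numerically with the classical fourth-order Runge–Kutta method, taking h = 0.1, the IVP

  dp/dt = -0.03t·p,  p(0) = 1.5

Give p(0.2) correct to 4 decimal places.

1.4991

RK4: k1 = f(t_n, p_n); k2 = f(t_n + h/2, p_n + (h/2)·k1); k3 = f(t_n + h/2, p_n + (h/2)·k2); k4 = f(t_n + h, p_n + h·k3); p_{n+1} = p_n + (h/6)·(k1 + 2k2 + 2k3 + k4).
t=0.000000, p=1.500000:
  k1 = f(0.000000, 1.500000) = 0.000000
  k2 = f(0.050000, 1.500000) = -0.002250
  k3 = f(0.050000, 1.499888) = -0.002250
  k4 = f(0.100000, 1.499775) = -0.004499
  p ← 1.500000 + (0.1/6)·(k1 + 2k2 + 2k3 + k4) = 1.499775
t=0.100000, p=1.499775:
  k1 = f(0.100000, 1.499775) = -0.004499
  k2 = f(0.150000, 1.499550) = -0.006748
  k3 = f(0.150000, 1.499438) = -0.006747
  k4 = f(0.200000, 1.499100) = -0.008995
  p ← 1.499775 + (0.1/6)·(k1 + 2k2 + 2k3 + k4) = 1.499100
p(0.2) ≈ 1.4991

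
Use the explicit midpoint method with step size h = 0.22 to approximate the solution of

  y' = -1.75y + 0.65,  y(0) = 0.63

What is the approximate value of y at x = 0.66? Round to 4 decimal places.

Midpoint: k1 = f(x_n, y_n); k2 = f(x_n + h/2, y_n + (h/2)·k1); y_{n+1} = y_n + h·k2.
x=0.000000, y=0.630000:
  k1 = f(0.000000, 0.630000) = -0.452500
  k2 = f(0.110000, 0.580225) = -0.365394
  y ← 0.630000 + 0.22·(-0.365394) = 0.549613
x=0.220000, y=0.549613:
  k1 = f(0.220000, 0.549613) = -0.311823
  k2 = f(0.330000, 0.515313) = -0.251797
  y ← 0.549613 + 0.22·(-0.251797) = 0.494218
x=0.440000, y=0.494218:
  k1 = f(0.440000, 0.494218) = -0.214881
  k2 = f(0.550000, 0.470581) = -0.173517
  y ← 0.494218 + 0.22·(-0.173517) = 0.456044
y(0.66) ≈ 0.4560

0.4560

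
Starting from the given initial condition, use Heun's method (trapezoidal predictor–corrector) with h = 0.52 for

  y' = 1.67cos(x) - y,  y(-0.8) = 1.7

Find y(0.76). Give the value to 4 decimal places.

Heun: k1 = f(x_n, y_n); k2 = f(x_n + h, y_n + h·k1); y_{n+1} = y_n + (h/2)·(k1 + k2).
x=-0.800000, y=1.700000:
  k1 = f(-0.800000, 1.700000) = -0.536500
  k2 = f(-0.280000, 1.421020) = 0.183942
  y ← 1.700000 + (0.52/2)·(-0.536500 + 0.183942) = 1.608335
x=-0.280000, y=1.608335:
  k1 = f(-0.280000, 1.608335) = -0.003373
  k2 = f(0.240000, 1.606581) = 0.015553
  y ← 1.608335 + (0.52/2)·(-0.003373 + 0.015553) = 1.611502
x=0.240000, y=1.611502:
  k1 = f(0.240000, 1.611502) = 0.010632
  k2 = f(0.760000, 1.617031) = -0.406555
  y ← 1.611502 + (0.52/2)·(0.010632 + (-0.406555)) = 1.508562
y(0.76) ≈ 1.5086

1.5086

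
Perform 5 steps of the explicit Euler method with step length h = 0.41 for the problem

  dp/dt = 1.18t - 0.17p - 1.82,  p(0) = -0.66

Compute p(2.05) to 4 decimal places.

Euler: p_{n+1} = p_n + h·f(t_n, p_n).
t=0.000000, p=-0.660000: f=-1.707800 → p ← -0.660000 + 0.41·(-1.707800) = -1.360198
t=0.410000, p=-1.360198: f=-1.104966 → p ← -1.360198 + 0.41·(-1.104966) = -1.813234
t=0.820000, p=-1.813234: f=-0.544150 → p ← -1.813234 + 0.41·(-0.544150) = -2.036336
t=1.230000, p=-2.036336: f=-0.022423 → p ← -2.036336 + 0.41·(-0.022423) = -2.045529
t=1.640000, p=-2.045529: f=0.462940 → p ← -2.045529 + 0.41·0.462940 = -1.855724
p(2.05) ≈ -1.8557

-1.8557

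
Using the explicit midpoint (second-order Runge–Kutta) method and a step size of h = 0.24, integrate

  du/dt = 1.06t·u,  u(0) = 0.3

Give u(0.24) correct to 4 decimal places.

Midpoint: k1 = f(t_n, u_n); k2 = f(t_n + h/2, u_n + (h/2)·k1); u_{n+1} = u_n + h·k2.
t=0.000000, u=0.300000:
  k1 = f(0.000000, 0.300000) = 0.000000
  k2 = f(0.120000, 0.300000) = 0.038160
  u ← 0.300000 + 0.24·0.038160 = 0.309158
u(0.24) ≈ 0.3092

0.3092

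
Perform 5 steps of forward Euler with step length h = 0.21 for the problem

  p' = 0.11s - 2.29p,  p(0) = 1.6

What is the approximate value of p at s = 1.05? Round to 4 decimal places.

Euler: p_{n+1} = p_n + h·f(s_n, p_n).
s=0.000000, p=1.600000: f=-3.664000 → p ← 1.600000 + 0.21·(-3.664000) = 0.830560
s=0.210000, p=0.830560: f=-1.878882 → p ← 0.830560 + 0.21·(-1.878882) = 0.435995
s=0.420000, p=0.435995: f=-0.952228 → p ← 0.435995 + 0.21·(-0.952228) = 0.236027
s=0.630000, p=0.236027: f=-0.471201 → p ← 0.236027 + 0.21·(-0.471201) = 0.137075
s=0.840000, p=0.137075: f=-0.221501 → p ← 0.137075 + 0.21·(-0.221501) = 0.090559
p(1.05) ≈ 0.0906

0.0906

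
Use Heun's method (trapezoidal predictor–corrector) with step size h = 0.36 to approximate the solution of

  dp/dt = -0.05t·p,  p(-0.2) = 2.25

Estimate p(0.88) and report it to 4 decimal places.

2.2090

Heun: k1 = f(t_n, p_n); k2 = f(t_n + h, p_n + h·k1); p_{n+1} = p_n + (h/2)·(k1 + k2).
t=-0.200000, p=2.250000:
  k1 = f(-0.200000, 2.250000) = 0.022500
  k2 = f(0.160000, 2.258100) = -0.018065
  p ← 2.250000 + (0.36/2)·(0.022500 + (-0.018065)) = 2.250798
t=0.160000, p=2.250798:
  k1 = f(0.160000, 2.250798) = -0.018006
  k2 = f(0.520000, 2.244316) = -0.058352
  p ← 2.250798 + (0.36/2)·(-0.018006 + (-0.058352)) = 2.237054
t=0.520000, p=2.237054:
  k1 = f(0.520000, 2.237054) = -0.058163
  k2 = f(0.880000, 2.216115) = -0.097509
  p ← 2.237054 + (0.36/2)·(-0.058163 + (-0.097509)) = 2.209033
p(0.88) ≈ 2.2090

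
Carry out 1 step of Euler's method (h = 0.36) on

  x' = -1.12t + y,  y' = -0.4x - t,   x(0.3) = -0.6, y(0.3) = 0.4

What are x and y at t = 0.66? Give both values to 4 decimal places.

Euler on (x,y): x_{n+1} = x_n + h·x', y_{n+1} = y_n + h·y'.
0.300000: (-0.600000, 0.400000); f=(0.064000, -0.060000) → (-0.576960, 0.378400)
(x(0.66), y(0.66)) ≈ (-0.5770, 0.3784)

-0.5770, 0.3784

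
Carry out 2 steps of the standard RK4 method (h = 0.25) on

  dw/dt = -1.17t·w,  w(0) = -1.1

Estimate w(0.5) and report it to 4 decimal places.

RK4: k1 = f(t_n, w_n); k2 = f(t_n + h/2, w_n + (h/2)·k1); k3 = f(t_n + h/2, w_n + (h/2)·k2); k4 = f(t_n + h, w_n + h·k3); w_{n+1} = w_n + (h/6)·(k1 + 2k2 + 2k3 + k4).
t=0.000000, w=-1.100000:
  k1 = f(0.000000, -1.100000) = 0.000000
  k2 = f(0.125000, -1.100000) = 0.160875
  k3 = f(0.125000, -1.079891) = 0.157934
  k4 = f(0.250000, -1.060516) = 0.310201
  w ← -1.100000 + (0.25/6)·(k1 + 2k2 + 2k3 + k4) = -1.060508
t=0.250000, w=-1.060508:
  k1 = f(0.250000, -1.060508) = 0.310198
  k2 = f(0.375000, -1.021733) = 0.448285
  k3 = f(0.375000, -1.004472) = 0.440712
  k4 = f(0.500000, -0.950330) = 0.555943
  w ← -1.060508 + (0.25/6)·(k1 + 2k2 + 2k3 + k4) = -0.950335
w(0.5) ≈ -0.9503

-0.9503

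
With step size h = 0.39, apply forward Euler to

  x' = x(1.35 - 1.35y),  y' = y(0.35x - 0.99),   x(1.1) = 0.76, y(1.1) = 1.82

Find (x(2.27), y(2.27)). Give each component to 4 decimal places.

0.3854, 0.5830

Euler on (x,y): x_{n+1} = x_n + h·x', y_{n+1} = y_n + h·y'.
1.100000: (0.760000, 1.820000); f=(-0.841320, -1.317680) → (0.431885, 1.306105)
1.490000: (0.431885, 1.306105); f=(-0.178473, -1.095613) → (0.362281, 0.878816)
1.880000: (0.362281, 0.878816); f=(0.059269, -0.758595) → (0.385396, 0.582964)
(x(2.27), y(2.27)) ≈ (0.3854, 0.5830)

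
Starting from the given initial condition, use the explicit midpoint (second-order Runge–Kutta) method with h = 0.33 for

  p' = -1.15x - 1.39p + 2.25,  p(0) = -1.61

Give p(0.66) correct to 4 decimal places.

Midpoint: k1 = f(x_n, p_n); k2 = f(x_n + h/2, p_n + (h/2)·k1); p_{n+1} = p_n + h·k2.
x=0.000000, p=-1.610000:
  k1 = f(0.000000, -1.610000) = 4.487900
  k2 = f(0.165000, -0.869497) = 3.268850
  p ← -1.610000 + 0.33·3.268850 = -0.531279
x=0.330000, p=-0.531279:
  k1 = f(0.330000, -0.531279) = 2.608978
  k2 = f(0.495000, -0.100798) = 1.820859
  p ← -0.531279 + 0.33·1.820859 = 0.069604
p(0.66) ≈ 0.0696

0.0696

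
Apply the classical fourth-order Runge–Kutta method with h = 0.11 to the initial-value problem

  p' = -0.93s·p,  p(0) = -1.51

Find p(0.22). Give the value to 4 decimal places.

RK4: k1 = f(s_n, p_n); k2 = f(s_n + h/2, p_n + (h/2)·k1); k3 = f(s_n + h/2, p_n + (h/2)·k2); k4 = f(s_n + h, p_n + h·k3); p_{n+1} = p_n + (h/6)·(k1 + 2k2 + 2k3 + k4).
s=0.000000, p=-1.510000:
  k1 = f(0.000000, -1.510000) = 0.000000
  k2 = f(0.055000, -1.510000) = 0.077236
  k3 = f(0.055000, -1.505752) = 0.077019
  k4 = f(0.110000, -1.501528) = 0.153606
  p ← -1.510000 + (0.11/6)·(k1 + 2k2 + 2k3 + k4) = -1.501528
s=0.110000, p=-1.501528:
  k1 = f(0.110000, -1.501528) = 0.153606
  k2 = f(0.165000, -1.493079) = 0.229113
  k3 = f(0.165000, -1.488927) = 0.228476
  k4 = f(0.220000, -1.476396) = 0.302071
  p ← -1.501528 + (0.11/6)·(k1 + 2k2 + 2k3 + k4) = -1.476396
p(0.22) ≈ -1.4764

-1.4764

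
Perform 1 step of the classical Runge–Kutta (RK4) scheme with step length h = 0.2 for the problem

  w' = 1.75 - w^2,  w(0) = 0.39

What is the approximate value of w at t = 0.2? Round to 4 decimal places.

RK4: k1 = f(t_n, w_n); k2 = f(t_n + h/2, w_n + (h/2)·k1); k3 = f(t_n + h/2, w_n + (h/2)·k2); k4 = f(t_n + h, w_n + h·k3); w_{n+1} = w_n + (h/6)·(k1 + 2k2 + 2k3 + k4).
t=0.000000, w=0.390000:
  k1 = f(0.000000, 0.390000) = 1.597900
  k2 = f(0.100000, 0.549790) = 1.447731
  k3 = f(0.100000, 0.534773) = 1.464018
  k4 = f(0.200000, 0.682804) = 1.283779
  w ← 0.390000 + (0.2/6)·(k1 + 2k2 + 2k3 + k4) = 0.680173
w(0.2) ≈ 0.6802

0.6802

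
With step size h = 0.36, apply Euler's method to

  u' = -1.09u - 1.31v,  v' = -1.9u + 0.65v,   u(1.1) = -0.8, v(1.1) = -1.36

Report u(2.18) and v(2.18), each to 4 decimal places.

1.0897, -2.2828

Euler on (u,v): u_{n+1} = u_n + h·u', v_{n+1} = v_n + h·v'.
1.100000: (-0.800000, -1.360000); f=(2.653600, 0.636000) → (0.155296, -1.131040)
1.460000: (0.155296, -1.131040); f=(1.312390, -1.030238) → (0.627756, -1.501926)
1.820000: (0.627756, -1.501926); f=(1.283268, -2.168989) → (1.089733, -2.282762)
(u(2.18), v(2.18)) ≈ (1.0897, -2.2828)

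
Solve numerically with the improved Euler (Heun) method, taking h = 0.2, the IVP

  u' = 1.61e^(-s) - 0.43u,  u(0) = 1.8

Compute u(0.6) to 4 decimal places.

2.0227

Heun: k1 = f(s_n, u_n); k2 = f(s_n + h, u_n + h·k1); u_{n+1} = u_n + (h/2)·(k1 + k2).
s=0.000000, u=1.800000:
  k1 = f(0.000000, 1.800000) = 0.836000
  k2 = f(0.200000, 1.967200) = 0.472261
  u ← 1.800000 + (0.2/2)·(0.836000 + 0.472261) = 1.930826
s=0.200000, u=1.930826:
  k1 = f(0.200000, 1.930826) = 0.487901
  k2 = f(0.400000, 2.028406) = 0.207001
  u ← 1.930826 + (0.2/2)·(0.487901 + 0.207001) = 2.000316
s=0.400000, u=2.000316:
  k1 = f(0.400000, 2.000316) = 0.219079
  k2 = f(0.600000, 2.044132) = 0.004610
  u ← 2.000316 + (0.2/2)·(0.219079 + 0.004610) = 2.022685
u(0.6) ≈ 2.0227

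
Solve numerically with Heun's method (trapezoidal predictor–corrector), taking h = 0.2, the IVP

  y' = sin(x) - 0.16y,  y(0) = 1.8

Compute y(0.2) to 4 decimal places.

1.7632

Heun: k1 = f(x_n, y_n); k2 = f(x_n + h, y_n + h·k1); y_{n+1} = y_n + (h/2)·(k1 + k2).
x=0.000000, y=1.800000:
  k1 = f(0.000000, 1.800000) = -0.288000
  k2 = f(0.200000, 1.742400) = -0.080115
  y ← 1.800000 + (0.2/2)·(-0.288000 + (-0.080115)) = 1.763189
y(0.2) ≈ 1.7632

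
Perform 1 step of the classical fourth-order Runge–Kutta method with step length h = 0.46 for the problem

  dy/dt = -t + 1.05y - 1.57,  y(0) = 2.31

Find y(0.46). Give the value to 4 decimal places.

RK4: k1 = f(t_n, y_n); k2 = f(t_n + h/2, y_n + (h/2)·k1); k3 = f(t_n + h/2, y_n + (h/2)·k2); k4 = f(t_n + h, y_n + h·k3); y_{n+1} = y_n + (h/6)·(k1 + 2k2 + 2k3 + k4).
t=0.000000, y=2.310000:
  k1 = f(0.000000, 2.310000) = 0.855500
  k2 = f(0.230000, 2.506765) = 0.832103
  k3 = f(0.230000, 2.501384) = 0.826453
  k4 = f(0.460000, 2.690168) = 0.794677
  y ← 2.310000 + (0.46/6)·(k1 + 2k2 + 2k3 + k4) = 2.690826
y(0.46) ≈ 2.6908

2.6908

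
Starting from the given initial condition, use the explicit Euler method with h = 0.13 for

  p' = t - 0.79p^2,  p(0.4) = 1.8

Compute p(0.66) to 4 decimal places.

1.3511

Euler: p_{n+1} = p_n + h·f(t_n, p_n).
t=0.400000, p=1.800000: f=-2.159600 → p ← 1.800000 + 0.13·(-2.159600) = 1.519252
t=0.530000, p=1.519252: f=-1.293420 → p ← 1.519252 + 0.13·(-1.293420) = 1.351107
p(0.66) ≈ 1.3511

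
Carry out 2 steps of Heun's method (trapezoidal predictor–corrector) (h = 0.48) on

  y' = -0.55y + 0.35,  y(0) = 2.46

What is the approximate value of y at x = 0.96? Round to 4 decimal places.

Heun: k1 = f(x_n, y_n); k2 = f(x_n + h, y_n + h·k1); y_{n+1} = y_n + (h/2)·(k1 + k2).
x=0.000000, y=2.460000:
  k1 = f(0.000000, 2.460000) = -1.003000
  k2 = f(0.480000, 1.978560) = -0.738208
  y ← 2.460000 + (0.48/2)·(-1.003000 + (-0.738208)) = 2.042110
x=0.480000, y=2.042110:
  k1 = f(0.480000, 2.042110) = -0.773161
  k2 = f(0.960000, 1.670993) = -0.569046
  y ← 2.042110 + (0.48/2)·(-0.773161 + (-0.569046)) = 1.719980
y(0.96) ≈ 1.7200

1.7200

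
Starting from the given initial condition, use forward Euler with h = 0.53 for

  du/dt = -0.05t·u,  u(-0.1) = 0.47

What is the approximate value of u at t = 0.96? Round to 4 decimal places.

0.4659

Euler: u_{n+1} = u_n + h·f(t_n, u_n).
t=-0.100000, u=0.470000: f=0.002350 → u ← 0.470000 + 0.53·0.002350 = 0.471245
t=0.430000, u=0.471245: f=-0.010132 → u ← 0.471245 + 0.53·(-0.010132) = 0.465876
u(0.96) ≈ 0.4659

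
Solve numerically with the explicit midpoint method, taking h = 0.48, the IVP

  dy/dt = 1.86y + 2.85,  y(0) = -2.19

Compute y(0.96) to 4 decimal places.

-4.9856

Midpoint: k1 = f(t_n, y_n); k2 = f(t_n + h/2, y_n + (h/2)·k1); y_{n+1} = y_n + h·k2.
t=0.000000, y=-2.190000:
  k1 = f(0.000000, -2.190000) = -1.223400
  k2 = f(0.240000, -2.483616) = -1.769526
  y ← -2.190000 + 0.48·(-1.769526) = -3.039372
t=0.480000, y=-3.039372:
  k1 = f(0.480000, -3.039372) = -2.803233
  k2 = f(0.720000, -3.712148) = -4.054596
  y ← -3.039372 + 0.48·(-4.054596) = -4.985578
y(0.96) ≈ -4.9856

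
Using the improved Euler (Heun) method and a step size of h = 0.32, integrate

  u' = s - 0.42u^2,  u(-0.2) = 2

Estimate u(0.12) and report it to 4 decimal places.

1.5870

Heun: k1 = f(s_n, u_n); k2 = f(s_n + h, u_n + h·k1); u_{n+1} = u_n + (h/2)·(k1 + k2).
s=-0.200000, u=2.000000:
  k1 = f(-0.200000, 2.000000) = -1.880000
  k2 = f(0.120000, 1.398400) = -0.701319
  u ← 2.000000 + (0.32/2)·(-1.880000 + (-0.701319)) = 1.586989
u(0.12) ≈ 1.5870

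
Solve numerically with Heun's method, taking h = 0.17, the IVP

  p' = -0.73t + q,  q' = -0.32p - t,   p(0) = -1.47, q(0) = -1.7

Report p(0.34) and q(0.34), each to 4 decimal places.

Heun on (p,q): k1 = f(t_n, state_n); k2 = f(t_n + h, state_n + h·k1); state_{n+1} = state_n + (h/2)·(k1 + k2).
0.000000: (-1.470000, -1.700000)
  k1 = (-1.700000, 0.470400)
  predictor → (-1.759000, -1.620032)
  k2 = (-1.744132, 0.392880)
  → (-1.762751, -1.626621)
0.170000: (-1.762751, -1.626621)
  k1 = (-1.750721, 0.394080)
  predictor → (-2.060374, -1.559628)
  k2 = (-1.807828, 0.319320)
  → (-2.065228, -1.565982)
(p(0.34), q(0.34)) ≈ (-2.0652, -1.5660)

-2.0652, -1.5660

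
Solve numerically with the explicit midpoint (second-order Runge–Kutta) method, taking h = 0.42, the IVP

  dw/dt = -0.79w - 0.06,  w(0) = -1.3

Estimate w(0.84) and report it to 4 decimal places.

-0.7162

Midpoint: k1 = f(t_n, w_n); k2 = f(t_n + h/2, w_n + (h/2)·k1); w_{n+1} = w_n + h·k2.
t=0.000000, w=-1.300000:
  k1 = f(0.000000, -1.300000) = 0.967000
  k2 = f(0.210000, -1.096930) = 0.806575
  w ← -1.300000 + 0.42·0.806575 = -0.961239
t=0.420000, w=-0.961239:
  k1 = f(0.420000, -0.961239) = 0.699379
  k2 = f(0.630000, -0.814369) = 0.583352
  w ← -0.961239 + 0.42·0.583352 = -0.716231
w(0.84) ≈ -0.7162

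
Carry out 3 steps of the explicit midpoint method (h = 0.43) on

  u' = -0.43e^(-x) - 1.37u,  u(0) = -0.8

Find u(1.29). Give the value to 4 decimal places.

-0.2681

Midpoint: k1 = f(x_n, u_n); k2 = f(x_n + h/2, u_n + (h/2)·k1); u_{n+1} = u_n + h·k2.
x=0.000000, u=-0.800000:
  k1 = f(0.000000, -0.800000) = 0.666000
  k2 = f(0.215000, -0.656810) = 0.553017
  u ← -0.800000 + 0.43·0.553017 = -0.562203
x=0.430000, u=-0.562203:
  k1 = f(0.430000, -0.562203) = 0.490499
  k2 = f(0.645000, -0.456745) = 0.400136
  u ← -0.562203 + 0.43·0.400136 = -0.390144
x=0.860000, u=-0.390144:
  k1 = f(0.860000, -0.390144) = 0.352538
  k2 = f(1.075000, -0.314348) = 0.283899
  u ← -0.390144 + 0.43·0.283899 = -0.268067
u(1.29) ≈ -0.2681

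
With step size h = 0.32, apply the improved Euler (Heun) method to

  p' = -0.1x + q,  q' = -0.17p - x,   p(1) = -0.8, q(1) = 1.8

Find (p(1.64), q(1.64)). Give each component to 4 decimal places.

Heun on (p,q): k1 = f(x_n, state_n); k2 = f(x_n + h, state_n + h·k1); state_{n+1} = state_n + (h/2)·(k1 + k2).
1.000000: (-0.800000, 1.800000)
  k1 = (1.700000, -0.864000)
  predictor → (-0.256000, 1.523520)
  k2 = (1.391520, -1.276480)
  → (-0.305357, 1.457523)
1.320000: (-0.305357, 1.457523)
  k1 = (1.325523, -1.268089)
  predictor → (0.118811, 1.051735)
  k2 = (0.887735, -1.660198)
  → (0.048764, 0.988997)
(p(1.64), q(1.64)) ≈ (0.0488, 0.9890)

0.0488, 0.9890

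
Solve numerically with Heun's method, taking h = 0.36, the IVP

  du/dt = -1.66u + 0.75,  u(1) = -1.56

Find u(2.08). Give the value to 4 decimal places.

Heun: k1 = f(t_n, u_n); k2 = f(t_n + h, u_n + h·k1); u_{n+1} = u_n + (h/2)·(k1 + k2).
t=1.000000, u=-1.560000:
  k1 = f(1.000000, -1.560000) = 3.339600
  k2 = f(1.360000, -0.357744) = 1.343855
  u ← -1.560000 + (0.36/2)·(3.339600 + 1.343855) = -0.716978
t=1.360000, u=-0.716978:
  k1 = f(1.360000, -0.716978) = 1.940184
  k2 = f(1.720000, -0.018512) = 0.780730
  u ← -0.716978 + (0.36/2)·(1.940184 + 0.780730) = -0.227214
t=1.720000, u=-0.227214:
  k1 = f(1.720000, -0.227214) = 1.127175
  k2 = f(2.080000, 0.178569) = 0.453575
  u ← -0.227214 + (0.36/2)·(1.127175 + 0.453575) = 0.057321
u(2.08) ≈ 0.0573

0.0573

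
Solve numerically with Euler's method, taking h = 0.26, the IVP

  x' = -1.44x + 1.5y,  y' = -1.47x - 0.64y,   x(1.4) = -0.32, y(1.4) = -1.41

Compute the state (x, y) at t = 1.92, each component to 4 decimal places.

-0.8800, -0.5912

Euler on (x,y): x_{n+1} = x_n + h·x', y_{n+1} = y_n + h·y'.
1.400000: (-0.320000, -1.410000); f=(-1.654200, 1.372800) → (-0.750092, -1.053072)
1.660000: (-0.750092, -1.053072); f=(-0.499476, 1.776601) → (-0.879956, -0.591156)
(x(1.92), y(1.92)) ≈ (-0.8800, -0.5912)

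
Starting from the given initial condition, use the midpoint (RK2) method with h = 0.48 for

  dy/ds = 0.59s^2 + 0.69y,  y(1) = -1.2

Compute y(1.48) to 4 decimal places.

-1.1809

Midpoint: k1 = f(s_n, y_n); k2 = f(s_n + h/2, y_n + (h/2)·k1); y_{n+1} = y_n + h·k2.
s=1.000000, y=-1.200000:
  k1 = f(1.000000, -1.200000) = -0.238000
  k2 = f(1.240000, -1.257120) = 0.039771
  y ← -1.200000 + 0.48·0.039771 = -1.180910
y(1.48) ≈ -1.1809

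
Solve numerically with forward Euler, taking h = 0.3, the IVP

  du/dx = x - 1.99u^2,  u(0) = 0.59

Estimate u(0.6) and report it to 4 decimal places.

Euler: u_{n+1} = u_n + h·f(x_n, u_n).
x=0.000000, u=0.590000: f=-0.692719 → u ← 0.590000 + 0.3·(-0.692719) = 0.382184
x=0.300000, u=0.382184: f=0.009331 → u ← 0.382184 + 0.3·0.009331 = 0.384984
u(0.6) ≈ 0.3850

0.3850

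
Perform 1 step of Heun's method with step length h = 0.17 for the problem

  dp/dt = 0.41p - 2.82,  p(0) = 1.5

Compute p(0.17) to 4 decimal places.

Heun: k1 = f(t_n, p_n); k2 = f(t_n + h, p_n + h·k1); p_{n+1} = p_n + (h/2)·(k1 + k2).
t=0.000000, p=1.500000:
  k1 = f(0.000000, 1.500000) = -2.205000
  k2 = f(0.170000, 1.125150) = -2.358688
  p ← 1.500000 + (0.17/2)·(-2.205000 + (-2.358688)) = 1.112086
p(0.17) ≈ 1.1121

1.1121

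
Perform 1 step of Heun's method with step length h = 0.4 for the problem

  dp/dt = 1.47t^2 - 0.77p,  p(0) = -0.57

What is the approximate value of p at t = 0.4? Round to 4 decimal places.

-0.3744

Heun: k1 = f(t_n, p_n); k2 = f(t_n + h, p_n + h·k1); p_{n+1} = p_n + (h/2)·(k1 + k2).
t=0.000000, p=-0.570000:
  k1 = f(0.000000, -0.570000) = 0.438900
  k2 = f(0.400000, -0.394440) = 0.538919
  p ← -0.570000 + (0.4/2)·(0.438900 + 0.538919) = -0.374436
p(0.4) ≈ -0.3744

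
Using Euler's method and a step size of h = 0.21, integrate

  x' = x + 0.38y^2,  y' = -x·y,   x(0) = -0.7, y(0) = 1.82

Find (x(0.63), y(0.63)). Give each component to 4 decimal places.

Euler on (x,y): x_{n+1} = x_n + h·x', y_{n+1} = y_n + h·y'.
0.000000: (-0.700000, 1.820000); f=(0.558712, 1.274000) → (-0.582670, 2.087540)
0.210000: (-0.582670, 2.087540); f=(1.073302, 1.216348) → (-0.357277, 2.342973)
0.420000: (-0.357277, 2.342973); f=(1.728742, 0.837090) → (0.005759, 2.518762)
(x(0.63), y(0.63)) ≈ (0.0058, 2.5188)

0.0058, 2.5188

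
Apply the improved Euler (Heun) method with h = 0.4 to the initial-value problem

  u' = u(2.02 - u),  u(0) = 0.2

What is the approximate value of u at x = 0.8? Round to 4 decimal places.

Heun: k1 = f(x_n, u_n); k2 = f(x_n + h, u_n + h·k1); u_{n+1} = u_n + (h/2)·(k1 + k2).
x=0.000000, u=0.200000:
  k1 = f(0.000000, 0.200000) = 0.364000
  k2 = f(0.400000, 0.345600) = 0.578673
  u ← 0.200000 + (0.4/2)·(0.364000 + 0.578673) = 0.388535
x=0.400000, u=0.388535:
  k1 = f(0.400000, 0.388535) = 0.633881
  k2 = f(0.800000, 0.642087) = 0.884740
  u ← 0.388535 + (0.4/2)·(0.633881 + 0.884740) = 0.692259
u(0.8) ≈ 0.6923

0.6923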